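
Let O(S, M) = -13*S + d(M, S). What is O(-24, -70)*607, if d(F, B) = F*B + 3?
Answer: 1210965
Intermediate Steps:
d(F, B) = 3 + B*F (d(F, B) = B*F + 3 = 3 + B*F)
O(S, M) = 3 - 13*S + M*S (O(S, M) = -13*S + (3 + S*M) = -13*S + (3 + M*S) = 3 - 13*S + M*S)
O(-24, -70)*607 = (3 - 13*(-24) - 70*(-24))*607 = (3 + 312 + 1680)*607 = 1995*607 = 1210965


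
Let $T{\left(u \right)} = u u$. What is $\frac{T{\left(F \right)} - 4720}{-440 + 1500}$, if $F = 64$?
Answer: $- \frac{156}{265} \approx -0.58868$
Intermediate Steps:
$T{\left(u \right)} = u^{2}$
$\frac{T{\left(F \right)} - 4720}{-440 + 1500} = \frac{64^{2} - 4720}{-440 + 1500} = \frac{4096 - 4720}{1060} = \left(-624\right) \frac{1}{1060} = - \frac{156}{265}$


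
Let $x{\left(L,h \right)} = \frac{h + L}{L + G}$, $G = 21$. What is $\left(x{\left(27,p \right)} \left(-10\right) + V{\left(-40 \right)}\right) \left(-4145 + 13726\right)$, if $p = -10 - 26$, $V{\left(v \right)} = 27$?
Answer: $\frac{2213211}{8} \approx 2.7665 \cdot 10^{5}$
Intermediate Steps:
$p = -36$ ($p = -10 - 26 = -36$)
$x{\left(L,h \right)} = \frac{L + h}{21 + L}$ ($x{\left(L,h \right)} = \frac{h + L}{L + 21} = \frac{L + h}{21 + L}$)
$\left(x{\left(27,p \right)} \left(-10\right) + V{\left(-40 \right)}\right) \left(-4145 + 13726\right) = \left(\frac{27 - 36}{21 + 27} \left(-10\right) + 27\right) \left(-4145 + 13726\right) = \left(\frac{1}{48} \left(-9\right) \left(-10\right) + 27\right) 9581 = \left(\left(- \frac{3}{16}\right) \left(-10\right) + 27\right) 9581 = \left(\frac{15}{8} + 27\right) 9581 = \frac{231}{8} \cdot 9581 = \frac{2213211}{8}$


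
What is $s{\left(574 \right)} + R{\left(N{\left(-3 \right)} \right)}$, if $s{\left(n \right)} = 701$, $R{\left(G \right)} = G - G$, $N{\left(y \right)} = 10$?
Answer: $701$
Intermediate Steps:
$R{\left(G \right)} = 0$
$s{\left(574 \right)} + R{\left(N{\left(-3 \right)} \right)} = 701 + 0 = 701$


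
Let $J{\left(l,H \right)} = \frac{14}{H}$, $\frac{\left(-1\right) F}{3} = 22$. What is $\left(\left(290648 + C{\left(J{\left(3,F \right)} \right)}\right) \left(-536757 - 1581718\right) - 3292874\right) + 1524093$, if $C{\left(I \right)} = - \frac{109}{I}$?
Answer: $- \frac{4317746188642}{7} \approx -6.1682 \cdot 10^{11}$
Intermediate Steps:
$F = -66$ ($F = \left(-3\right) 22 = -66$)
$\left(\left(290648 + C{\left(J{\left(3,F \right)} \right)}\right) \left(-536757 - 1581718\right) - 3292874\right) + 1524093 = \left(\left(290648 - \frac{109}{14 \frac{1}{-66}}\right) \left(-536757 - 1581718\right) - 3292874\right) + 1524093 = \left(\left(290648 - \frac{109}{14 \left(- \frac{1}{66}\right)}\right) \left(-2118475\right) - 3292874\right) + 1524093 = \left(\left(290648 - \frac{109}{- \frac{7}{33}}\right) \left(-2118475\right) - 3292874\right) + 1524093 = \left(\left(290648 - - \frac{3597}{7}\right) \left(-2118475\right) - 3292874\right) + 1524093 = \left(\left(290648 + \frac{3597}{7}\right) \left(-2118475\right) - 3292874\right) + 1524093 = \left(\frac{2038133}{7} \left(-2118475\right) - 3292874\right) + 1524093 = \left(- \frac{4317733807175}{7} - 3292874\right) + 1524093 = - \frac{4317756857293}{7} + 1524093 = - \frac{4317746188642}{7}$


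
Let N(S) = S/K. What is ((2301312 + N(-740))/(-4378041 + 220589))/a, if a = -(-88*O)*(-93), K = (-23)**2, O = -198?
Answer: -304348327/890950827287664 ≈ -3.4160e-7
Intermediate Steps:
K = 529
a = 1620432 (a = -(-88*(-198))*(-93) = -17424*(-93) = -1*(-1620432) = 1620432)
N(S) = S/529
((2301312 + N(-740))/(-4378041 + 220589))/a = ((2301312 + (1/529)*(-740))/(-4378041 + 220589))/1620432 = ((2301312 - 740/529)/(-4157452))*(1/1620432) = ((1217393308/529)*(-1/4157452))*(1/1620432) = -304348327/549823027*1/1620432 = -304348327/890950827287664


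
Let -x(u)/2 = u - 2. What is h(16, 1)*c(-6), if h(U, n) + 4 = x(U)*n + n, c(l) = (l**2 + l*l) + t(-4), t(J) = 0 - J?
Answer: -2356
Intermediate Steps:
t(J) = -J
x(u) = 4 - 2*u (x(u) = -2*(u - 2) = -2*(-2 + u) = 4 - 2*u)
c(l) = 4 + 2*l**2 (c(l) = (l**2 + l*l) - 1*(-4) = (l**2 + l**2) + 4 = 2*l**2 + 4 = 4 + 2*l**2)
h(U, n) = -4 + n + n*(4 - 2*U) (h(U, n) = -4 + ((4 - 2*U)*n + n) = -4 + (n*(4 - 2*U) + n) = -4 + (n + n*(4 - 2*U)) = -4 + n + n*(4 - 2*U))
h(16, 1)*c(-6) = (-4 + 1 - 2*1*(-2 + 16))*(4 + 2*(-6)**2) = (-4 + 1 - 2*1*14)*(4 + 2*36) = (-4 + 1 - 28)*(4 + 72) = -31*76 = -2356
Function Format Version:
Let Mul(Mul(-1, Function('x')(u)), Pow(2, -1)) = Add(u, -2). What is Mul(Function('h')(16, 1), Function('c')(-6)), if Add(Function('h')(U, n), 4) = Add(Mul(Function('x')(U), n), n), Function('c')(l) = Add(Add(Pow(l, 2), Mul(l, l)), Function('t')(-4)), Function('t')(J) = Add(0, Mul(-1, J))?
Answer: -2356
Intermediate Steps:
Function('t')(J) = Mul(-1, J)
Function('x')(u) = Add(4, Mul(-2, u)) (Function('x')(u) = Mul(-2, Add(u, -2)) = Mul(-2, Add(-2, u)) = Add(4, Mul(-2, u)))
Function('c')(l) = Add(4, Mul(2, Pow(l, 2))) (Function('c')(l) = Add(Add(Pow(l, 2), Mul(l, l)), Mul(-1, -4)) = Add(Add(Pow(l, 2), Pow(l, 2)), 4) = Add(Mul(2, Pow(l, 2)), 4) = Add(4, Mul(2, Pow(l, 2))))
Function('h')(U, n) = Add(-4, n, Mul(n, Add(4, Mul(-2, U)))) (Function('h')(U, n) = Add(-4, Add(Mul(Add(4, Mul(-2, U)), n), n)) = Add(-4, Add(Mul(n, Add(4, Mul(-2, U))), n)) = Add(-4, Add(n, Mul(n, Add(4, Mul(-2, U))))) = Add(-4, n, Mul(n, Add(4, Mul(-2, U)))))
Mul(Function('h')(16, 1), Function('c')(-6)) = Mul(Add(-4, 1, Mul(-2, 1, Add(-2, 16))), Add(4, Mul(2, Pow(-6, 2)))) = Mul(Add(-4, 1, Mul(-2, 1, 14)), Add(4, Mul(2, 36))) = Mul(Add(-4, 1, -28), Add(4, 72)) = Mul(-31, 76) = -2356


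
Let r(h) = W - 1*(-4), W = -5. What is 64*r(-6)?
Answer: -64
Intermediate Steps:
r(h) = -1 (r(h) = -5 - 1*(-4) = -5 + 4 = -1)
64*r(-6) = 64*(-1) = -64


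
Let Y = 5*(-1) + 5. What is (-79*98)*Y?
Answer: 0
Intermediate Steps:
Y = 0 (Y = -5 + 5 = 0)
(-79*98)*Y = -79*98*0 = -7742*0 = 0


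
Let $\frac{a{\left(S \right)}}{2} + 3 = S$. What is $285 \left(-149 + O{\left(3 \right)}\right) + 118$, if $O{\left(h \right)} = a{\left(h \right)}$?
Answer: $-42347$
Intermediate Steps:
$a{\left(S \right)} = -6 + 2 S$
$O{\left(h \right)} = -6 + 2 h$
$285 \left(-149 + O{\left(3 \right)}\right) + 118 = 285 \left(-149 + \left(-6 + 2 \cdot 3\right)\right) + 118 = 285 \left(-149 + \left(-6 + 6\right)\right) + 118 = 285 \left(-149 + 0\right) + 118 = 285 \left(-149\right) + 118 = -42465 + 118 = -42347$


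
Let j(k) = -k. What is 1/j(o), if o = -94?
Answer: 1/94 ≈ 0.010638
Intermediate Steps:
1/j(o) = 1/(-1*(-94)) = 1/94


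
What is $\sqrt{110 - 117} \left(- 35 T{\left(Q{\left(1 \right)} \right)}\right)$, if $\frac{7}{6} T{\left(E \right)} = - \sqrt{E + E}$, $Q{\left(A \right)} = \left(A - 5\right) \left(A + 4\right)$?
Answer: $- 60 \sqrt{70} \approx -502.0$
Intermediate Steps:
$Q{\left(A \right)} = \left(-5 + A\right) \left(4 + A\right)$
$T{\left(E \right)} = - \frac{6 \sqrt{2} \sqrt{E}}{7}$ ($T{\left(E \right)} = \frac{6 \left(- \sqrt{E + E}\right)}{7} = \frac{6 \left(- \sqrt{2 E}\right)}{7} = \frac{6 \left(- \sqrt{2} \sqrt{E}\right)}{7} = - \frac{6 \sqrt{2} \sqrt{E}}{7}$)
$\sqrt{110 - 117} \left(- 35 T{\left(Q{\left(1 \right)} \right)}\right) = \sqrt{110 - 117} \left(- 35 \left(- \frac{6 \sqrt{2} \sqrt{-20 + 1^{2} - 1}}{7}\right)\right) = \sqrt{-7} \left(- 35 \left(- \frac{6 \sqrt{2} \sqrt{-20 + 1 - 1}}{7}\right)\right) = i \sqrt{7} \left(- 35 \left(- \frac{6 \sqrt{2} \sqrt{-20}}{7}\right)\right) = i \sqrt{7} \left(- 35 \left(- \frac{6 \sqrt{2} \cdot 2 i \sqrt{5}}{7}\right)\right) = i \sqrt{7} \left(- 35 \left(- \frac{12 i \sqrt{10}}{7}\right)\right) = i \sqrt{7} \cdot 60 i \sqrt{10} = - 60 \sqrt{70}$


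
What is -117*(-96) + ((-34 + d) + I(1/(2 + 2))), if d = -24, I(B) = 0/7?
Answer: 11174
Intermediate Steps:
I(B) = 0 (I(B) = 0*(⅐) = 0)
-117*(-96) + ((-34 + d) + I(1/(2 + 2))) = -117*(-96) + ((-34 - 24) + 0) = 11232 + (-58 + 0) = 11232 - 58 = 11174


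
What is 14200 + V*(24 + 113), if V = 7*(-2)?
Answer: 12282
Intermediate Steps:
V = -14
14200 + V*(24 + 113) = 14200 - 14*(24 + 113) = 14200 - 14*137 = 14200 - 1918 = 12282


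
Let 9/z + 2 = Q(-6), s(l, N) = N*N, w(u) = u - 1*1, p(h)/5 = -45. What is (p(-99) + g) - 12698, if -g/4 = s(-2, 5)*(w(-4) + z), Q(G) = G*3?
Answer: -12378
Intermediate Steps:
p(h) = -225 (p(h) = 5*(-45) = -225)
w(u) = -1 + u (w(u) = u - 1 = -1 + u)
s(l, N) = N²
Q(G) = 3*G
z = -9/20 (z = 9/(-2 + 3*(-6)) = 9/(-2 - 18) = 9/(-20) = 9*(-1/20) = -9/20 ≈ -0.45000)
g = 545 (g = -4*5²*((-1 - 4) - 9/20) = -100*(-5 - 9/20) = -100*(-109)/20 = -4*(-545/4) = 545)
(p(-99) + g) - 12698 = (-225 + 545) - 12698 = 320 - 12698 = -12378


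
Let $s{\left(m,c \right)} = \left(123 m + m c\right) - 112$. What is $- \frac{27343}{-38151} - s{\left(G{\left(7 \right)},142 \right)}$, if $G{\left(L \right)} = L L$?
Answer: $- \frac{491090480}{38151} \approx -12872.0$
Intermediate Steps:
$G{\left(L \right)} = L^{2}$
$s{\left(m,c \right)} = -112 + 123 m + c m$ ($s{\left(m,c \right)} = \left(123 m + c m\right) - 112 = -112 + 123 m + c m$)
$- \frac{27343}{-38151} - s{\left(G{\left(7 \right)},142 \right)} = - \frac{27343}{-38151} - \left(-112 + 123 \cdot 7^{2} + 142 \cdot 7^{2}\right) = \left(-27343\right) \left(- \frac{1}{38151}\right) - \left(-112 + 123 \cdot 49 + 142 \cdot 49\right) = \frac{27343}{38151} - \left(-112 + 6027 + 6958\right) = \frac{27343}{38151} - 12873 = - \frac{491090480}{38151}$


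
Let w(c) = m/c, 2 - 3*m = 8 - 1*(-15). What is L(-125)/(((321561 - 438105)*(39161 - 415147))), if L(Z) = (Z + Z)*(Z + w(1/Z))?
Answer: -15625/3651576032 ≈ -4.2790e-6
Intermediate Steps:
m = -7 (m = 2/3 - (8 - 1*(-15))/3 = 2/3 - (8 + 15)/3 = 2/3 - 1/3*23 = 2/3 - 23/3 = -7)
w(c) = -7/c
L(Z) = -12*Z**2 (L(Z) = (Z + Z)*(Z - 7*Z) = (2*Z)*(Z - 7*Z) = (2*Z)*(-6*Z) = -12*Z**2)
L(-125)/(((321561 - 438105)*(39161 - 415147))) = (-12*(-125)**2)/(((321561 - 438105)*(39161 - 415147))) = (-12*15625)/((-116544*(-375986))) = -187500/43818912384 = -187500*1/43818912384 = -15625/3651576032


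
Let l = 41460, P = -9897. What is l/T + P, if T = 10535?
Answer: -20844687/2107 ≈ -9893.1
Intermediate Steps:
l/T + P = 41460/10535 - 9897 = 41460*(1/10535) - 9897 = 8292/2107 - 9897 = -20844687/2107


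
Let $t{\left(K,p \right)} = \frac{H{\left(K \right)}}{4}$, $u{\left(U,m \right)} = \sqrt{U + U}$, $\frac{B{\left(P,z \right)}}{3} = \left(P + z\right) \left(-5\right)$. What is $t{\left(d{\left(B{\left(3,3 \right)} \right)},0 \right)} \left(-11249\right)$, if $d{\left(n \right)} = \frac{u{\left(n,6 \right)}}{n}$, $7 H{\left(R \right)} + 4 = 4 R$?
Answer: $1607 + \frac{1607 i \sqrt{5}}{15} \approx 1607.0 + 239.56 i$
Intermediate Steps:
$B{\left(P,z \right)} = - 15 P - 15 z$ ($B{\left(P,z \right)} = 3 \left(P + z\right) \left(-5\right) = 3 \left(- 5 P - 5 z\right) = - 15 P - 15 z$)
$u{\left(U,m \right)} = \sqrt{2} \sqrt{U}$ ($u{\left(U,m \right)} = \sqrt{2 U} = \sqrt{2} \sqrt{U}$)
$H{\left(R \right)} = - \frac{4}{7} + \frac{4 R}{7}$
$d{\left(n \right)} = \frac{\sqrt{2}}{\sqrt{n}}$ ($d{\left(n \right)} = \frac{\sqrt{2} \sqrt{n}}{n} = \frac{\sqrt{2}}{\sqrt{n}}$)
$t{\left(K,p \right)} = - \frac{1}{7} + \frac{K}{7}$ ($t{\left(K,p \right)} = \frac{- \frac{4}{7} + \frac{4 K}{7}}{4} = \left(- \frac{4}{7} + \frac{4 K}{7}\right) \frac{1}{4} = - \frac{1}{7} + \frac{K}{7}$)
$t{\left(d{\left(B{\left(3,3 \right)} \right)},0 \right)} \left(-11249\right) = \left(- \frac{1}{7} + \frac{\sqrt{2} \frac{1}{\sqrt{\left(-15\right) 3 - 45}}}{7}\right) \left(-11249\right) = \left(- \frac{1}{7} + \frac{\sqrt{2} \frac{1}{\sqrt{-45 - 45}}}{7}\right) \left(-11249\right) = \left(- \frac{1}{7} + \frac{\sqrt{2} \frac{1}{\sqrt{-90}}}{7}\right) \left(-11249\right) = \left(- \frac{1}{7} + \frac{\sqrt{2} \left(- \frac{i \sqrt{10}}{30}\right)}{7}\right) \left(-11249\right) = \left(- \frac{1}{7} + \frac{\left(- \frac{1}{15}\right) i \sqrt{5}}{7}\right) \left(-11249\right) = \left(- \frac{1}{7} - \frac{i \sqrt{5}}{105}\right) \left(-11249\right) = 1607 + \frac{1607 i \sqrt{5}}{15}$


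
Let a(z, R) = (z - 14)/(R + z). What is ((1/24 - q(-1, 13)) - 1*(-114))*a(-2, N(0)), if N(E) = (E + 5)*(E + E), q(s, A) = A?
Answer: 2425/3 ≈ 808.33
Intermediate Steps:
N(E) = 2*E*(5 + E) (N(E) = (5 + E)*(2*E) = 2*E*(5 + E))
a(z, R) = (-14 + z)/(R + z)
((1/24 - q(-1, 13)) - 1*(-114))*a(-2, N(0)) = ((1/24 - 1*13) - 1*(-114))*((-14 - 2)/(2*0*(5 + 0) - 2)) = ((1/24 - 13) + 114)*(-16/(2*0*5 - 2)) = (-311/24 + 114)*(-16/(0 - 2)) = 2425*(-16/(-2))/24 = 2425*(-1/2*(-16))/24 = (2425/24)*8 = 2425/3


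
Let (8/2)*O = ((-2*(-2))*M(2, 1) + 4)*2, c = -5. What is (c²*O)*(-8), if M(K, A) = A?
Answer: -800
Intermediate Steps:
O = 4 (O = ((-2*(-2)*1 + 4)*2)/4 = ((4*1 + 4)*2)/4 = ((4 + 4)*2)/4 = (8*2)/4 = (¼)*16 = 4)
(c²*O)*(-8) = ((-5)²*4)*(-8) = (25*4)*(-8) = 100*(-8) = -800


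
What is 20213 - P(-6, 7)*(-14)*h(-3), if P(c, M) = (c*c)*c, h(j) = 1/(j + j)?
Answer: 20717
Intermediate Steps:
h(j) = 1/(2*j)
P(c, M) = c³ (P(c, M) = c²*c = c³)
20213 - P(-6, 7)*(-14)*h(-3) = 20213 - (-6)³*(-14)*(½)/(-3) = 20213 - (-216*(-14))*(½)*(-⅓) = 20213 - 3024*(-1)/6 = 20213 - 1*(-504) = 20213 + 504 = 20717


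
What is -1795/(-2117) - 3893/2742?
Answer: -3319591/5804814 ≈ -0.57187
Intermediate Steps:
-1795/(-2117) - 3893/2742 = -1795*(-1/2117) - 3893*1/2742 = 1795/2117 - 3893/2742 = -3319591/5804814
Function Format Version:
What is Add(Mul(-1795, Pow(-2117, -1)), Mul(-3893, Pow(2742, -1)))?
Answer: Rational(-3319591, 5804814) ≈ -0.57187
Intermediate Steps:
Add(Mul(-1795, Pow(-2117, -1)), Mul(-3893, Pow(2742, -1))) = Add(Mul(-1795, Rational(-1, 2117)), Mul(-3893, Rational(1, 2742))) = Add(Rational(1795, 2117), Rational(-3893, 2742)) = Rational(-3319591, 5804814)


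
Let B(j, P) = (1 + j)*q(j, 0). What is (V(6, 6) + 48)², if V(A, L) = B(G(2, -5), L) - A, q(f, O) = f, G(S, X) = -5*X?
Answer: 478864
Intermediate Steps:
B(j, P) = j*(1 + j) (B(j, P) = (1 + j)*j = j*(1 + j))
V(A, L) = 650 - A (V(A, L) = (-5*(-5))*(1 - 5*(-5)) - A = 25*(1 + 25) - A = 25*26 - A = 650 - A)
(V(6, 6) + 48)² = ((650 - 1*6) + 48)² = ((650 - 6) + 48)² = (644 + 48)² = 692² = 478864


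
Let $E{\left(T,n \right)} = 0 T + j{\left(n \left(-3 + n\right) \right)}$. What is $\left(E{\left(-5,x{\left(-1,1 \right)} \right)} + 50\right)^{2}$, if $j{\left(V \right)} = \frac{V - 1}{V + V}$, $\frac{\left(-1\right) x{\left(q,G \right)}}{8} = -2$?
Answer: $\frac{441294049}{173056} \approx 2550.0$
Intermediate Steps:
$x{\left(q,G \right)} = 16$ ($x{\left(q,G \right)} = \left(-8\right) \left(-2\right) = 16$)
$j{\left(V \right)} = \frac{-1 + V}{2 V}$
$E{\left(T,n \right)} = \frac{-1 + n \left(-3 + n\right)}{2 n \left(-3 + n\right)}$ ($E{\left(T,n \right)} = 0 T + \frac{-1 + n \left(-3 + n\right)}{2 n \left(-3 + n\right)} = 0 + \frac{\frac{1}{n \left(-3 + n\right)} \left(-1 + n \left(-3 + n\right)\right)}{2} = 0 + \frac{-1 + n \left(-3 + n\right)}{2 n \left(-3 + n\right)} = \frac{-1 + n \left(-3 + n\right)}{2 n \left(-3 + n\right)}$)
$\left(E{\left(-5,x{\left(-1,1 \right)} \right)} + 50\right)^{2} = \left(\frac{-1 + 16 \left(-3 + 16\right)}{2 \cdot 16 \left(-3 + 16\right)} + 50\right)^{2} = \left(\frac{1}{2} \cdot \frac{1}{16} \cdot \frac{1}{13} \left(-1 + 16 \cdot 13\right) + 50\right)^{2} = \left(\frac{1}{2} \cdot \frac{1}{16} \cdot \frac{1}{13} \left(-1 + 208\right) + 50\right)^{2} = \left(\frac{1}{2} \cdot \frac{1}{16} \cdot \frac{1}{13} \cdot 207 + 50\right)^{2} = \left(\frac{207}{416} + 50\right)^{2} = \left(\frac{21007}{416}\right)^{2} = \frac{441294049}{173056}$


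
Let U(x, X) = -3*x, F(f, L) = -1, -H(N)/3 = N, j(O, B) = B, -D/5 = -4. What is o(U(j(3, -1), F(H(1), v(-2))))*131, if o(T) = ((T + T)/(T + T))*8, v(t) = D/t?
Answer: 1048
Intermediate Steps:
D = 20 (D = -5*(-4) = 20)
v(t) = 20/t
H(N) = -3*N
o(T) = 8 (o(T) = ((2*T)/((2*T)))*8 = ((2*T)*(1/(2*T)))*8 = 1*8 = 8)
o(U(j(3, -1), F(H(1), v(-2))))*131 = 8*131 = 1048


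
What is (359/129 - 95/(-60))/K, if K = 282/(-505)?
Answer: -379255/48504 ≈ -7.8190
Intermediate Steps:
K = -282/505 (K = 282*(-1/505) = -282/505 ≈ -0.55842)
(359/129 - 95/(-60))/K = (359/129 - 95/(-60))/(-282/505) = (359*(1/129) - 95*(-1/60))*(-505/282) = (359/129 + 19/12)*(-505/282) = (751/172)*(-505/282) = -379255/48504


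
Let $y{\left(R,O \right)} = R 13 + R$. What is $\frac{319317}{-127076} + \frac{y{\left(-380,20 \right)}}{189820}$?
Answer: $- \frac{3064439863}{1206078316} \approx -2.5408$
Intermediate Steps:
$y{\left(R,O \right)} = 14 R$ ($y{\left(R,O \right)} = 13 R + R = 14 R$)
$\frac{319317}{-127076} + \frac{y{\left(-380,20 \right)}}{189820} = \frac{319317}{-127076} + \frac{14 \left(-380\right)}{189820} = 319317 \left(- \frac{1}{127076}\right) - \frac{266}{9491} = - \frac{319317}{127076} - \frac{266}{9491} = - \frac{3064439863}{1206078316}$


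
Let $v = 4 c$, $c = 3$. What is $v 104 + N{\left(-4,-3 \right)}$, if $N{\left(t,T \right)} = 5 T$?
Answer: $1233$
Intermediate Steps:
$v = 12$ ($v = 4 \cdot 3 = 12$)
$v 104 + N{\left(-4,-3 \right)} = 12 \cdot 104 + 5 \left(-3\right) = 1248 - 15 = 1233$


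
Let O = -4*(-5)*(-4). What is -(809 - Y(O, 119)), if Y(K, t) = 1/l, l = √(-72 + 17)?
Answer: -809 - I*√55/55 ≈ -809.0 - 0.13484*I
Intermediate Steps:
O = -80 (O = 20*(-4) = -80)
l = I*√55 (l = √(-55) = I*√55 ≈ 7.4162*I)
Y(K, t) = -I*√55/55 (Y(K, t) = 1/(I*√55) = -I*√55/55)
-(809 - Y(O, 119)) = -(809 - (-1)*I*√55/55) = -(809 + I*√55/55) = -809 - I*√55/55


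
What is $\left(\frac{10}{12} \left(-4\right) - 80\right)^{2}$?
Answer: $\frac{62500}{9} \approx 6944.4$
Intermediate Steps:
$\left(\frac{10}{12} \left(-4\right) - 80\right)^{2} = \left(10 \cdot \frac{1}{12} \left(-4\right) - 80\right)^{2} = \left(\frac{5}{6} \left(-4\right) - 80\right)^{2} = \left(- \frac{10}{3} - 80\right)^{2} = \left(- \frac{250}{3}\right)^{2} = \frac{62500}{9}$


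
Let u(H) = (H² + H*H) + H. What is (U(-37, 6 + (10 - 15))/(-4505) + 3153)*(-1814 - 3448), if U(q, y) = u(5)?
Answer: -14948510604/901 ≈ -1.6591e+7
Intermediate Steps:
u(H) = H + 2*H² (u(H) = (H² + H²) + H = 2*H² + H = H + 2*H²)
U(q, y) = 55 (U(q, y) = 5*(1 + 2*5) = 5*(1 + 10) = 5*11 = 55)
(U(-37, 6 + (10 - 15))/(-4505) + 3153)*(-1814 - 3448) = (55/(-4505) + 3153)*(-1814 - 3448) = (55*(-1/4505) + 3153)*(-5262) = (-11/901 + 3153)*(-5262) = (2840842/901)*(-5262) = -14948510604/901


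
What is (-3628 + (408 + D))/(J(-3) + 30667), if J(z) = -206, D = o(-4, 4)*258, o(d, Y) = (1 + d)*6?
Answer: -7864/30461 ≈ -0.25817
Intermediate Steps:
o(d, Y) = 6 + 6*d
D = -4644 (D = (6 + 6*(-4))*258 = (6 - 24)*258 = -18*258 = -4644)
(-3628 + (408 + D))/(J(-3) + 30667) = (-3628 + (408 - 4644))/(-206 + 30667) = (-3628 - 4236)/30461 = -7864*1/30461 = -7864/30461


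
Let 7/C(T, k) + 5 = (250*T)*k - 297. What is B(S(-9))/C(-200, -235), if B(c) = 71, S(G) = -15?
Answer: 834228558/7 ≈ 1.1918e+8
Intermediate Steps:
C(T, k) = 7/(-302 + 250*T*k) (C(T, k) = 7/(-5 + ((250*T)*k - 297)) = 7/(-5 + (250*T*k - 297)) = 7/(-5 + (-297 + 250*T*k)) = 7/(-302 + 250*T*k))
B(S(-9))/C(-200, -235) = 71/((7/(2*(-151 + 125*(-200)*(-235))))) = 71/((7/(2*(-151 + 5875000)))) = 71/(((7/2)/5874849)) = 71/(((7/2)*(1/5874849))) = 71/(7/11749698) = 71*(11749698/7) = 834228558/7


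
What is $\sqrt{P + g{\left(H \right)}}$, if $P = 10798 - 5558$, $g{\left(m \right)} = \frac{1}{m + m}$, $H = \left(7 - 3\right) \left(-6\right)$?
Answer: $\frac{\sqrt{754557}}{12} \approx 72.388$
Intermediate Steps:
$H = -24$ ($H = 4 \left(-6\right) = -24$)
$g{\left(m \right)} = \frac{1}{2 m}$
$P = 5240$
$\sqrt{P + g{\left(H \right)}} = \sqrt{5240 + \frac{1}{2 \left(-24\right)}} = \sqrt{5240 + \frac{1}{2} \left(- \frac{1}{24}\right)} = \sqrt{5240 - \frac{1}{48}} = \sqrt{\frac{251519}{48}} = \frac{\sqrt{754557}}{12}$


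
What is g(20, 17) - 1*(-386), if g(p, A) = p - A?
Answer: 389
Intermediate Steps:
g(20, 17) - 1*(-386) = (20 - 1*17) - 1*(-386) = (20 - 17) + 386 = 3 + 386 = 389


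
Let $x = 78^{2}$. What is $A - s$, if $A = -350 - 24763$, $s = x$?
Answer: $-31197$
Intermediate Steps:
$x = 6084$
$s = 6084$
$A = -25113$ ($A = -350 - 24763 = -25113$)
$A - s = -25113 - 6084 = -31197$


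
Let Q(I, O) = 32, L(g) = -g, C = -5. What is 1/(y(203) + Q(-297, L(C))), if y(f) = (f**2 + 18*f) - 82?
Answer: 1/44813 ≈ 2.2315e-5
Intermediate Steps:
y(f) = -82 + f**2 + 18*f
1/(y(203) + Q(-297, L(C))) = 1/((-82 + 203**2 + 18*203) + 32) = 1/((-82 + 41209 + 3654) + 32) = 1/(44781 + 32) = 1/44813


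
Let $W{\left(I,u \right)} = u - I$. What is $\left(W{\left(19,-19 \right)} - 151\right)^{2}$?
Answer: $35721$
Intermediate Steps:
$\left(W{\left(19,-19 \right)} - 151\right)^{2} = \left(\left(-19 - 19\right) - 151\right)^{2} = \left(-38 - 151\right)^{2} = \left(-189\right)^{2} = 35721$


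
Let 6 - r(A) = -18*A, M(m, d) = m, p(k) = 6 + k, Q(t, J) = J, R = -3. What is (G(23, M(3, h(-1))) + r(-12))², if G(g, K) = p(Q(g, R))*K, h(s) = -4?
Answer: 40401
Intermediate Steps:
G(g, K) = 3*K (G(g, K) = (6 - 3)*K = 3*K)
r(A) = 6 + 18*A (r(A) = 6 - (-18)*A = 6 + 18*A)
(G(23, M(3, h(-1))) + r(-12))² = (3*3 + (6 + 18*(-12)))² = (9 + (6 - 216))² = (9 - 210)² = (-201)² = 40401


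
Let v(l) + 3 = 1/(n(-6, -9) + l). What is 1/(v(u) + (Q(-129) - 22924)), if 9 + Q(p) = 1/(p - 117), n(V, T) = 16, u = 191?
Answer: -16974/389315651 ≈ -4.3600e-5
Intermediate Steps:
Q(p) = -9 + 1/(-117 + p) (Q(p) = -9 + 1/(p - 117) = -9 + 1/(-117 + p))
v(l) = -3 + 1/(16 + l)
1/(v(u) + (Q(-129) - 22924)) = 1/((-47 - 3*191)/(16 + 191) + ((1054 - 9*(-129))/(-117 - 129) - 22924)) = 1/((-47 - 573)/207 + ((1054 + 1161)/(-246) - 22924)) = 1/((1/207)*(-620) + (-1/246*2215 - 22924)) = 1/(-620/207 + (-2215/246 - 22924)) = 1/(-620/207 - 5641519/246) = 1/(-389315651/16974) = -16974/389315651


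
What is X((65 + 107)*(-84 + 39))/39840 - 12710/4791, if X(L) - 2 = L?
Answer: -90573193/31812240 ≈ -2.8471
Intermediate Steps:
X(L) = 2 + L
X((65 + 107)*(-84 + 39))/39840 - 12710/4791 = (2 + (65 + 107)*(-84 + 39))/39840 - 12710/4791 = (2 + 172*(-45))*(1/39840) - 12710*1/4791 = (2 - 7740)*(1/39840) - 12710/4791 = -7738*1/39840 - 12710/4791 = -3869/19920 - 12710/4791 = -90573193/31812240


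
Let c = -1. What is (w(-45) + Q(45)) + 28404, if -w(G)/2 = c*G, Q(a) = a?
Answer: 28359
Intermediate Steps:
w(G) = 2*G (w(G) = -(-2)*G = 2*G)
(w(-45) + Q(45)) + 28404 = (2*(-45) + 45) + 28404 = (-90 + 45) + 28404 = -45 + 28404 = 28359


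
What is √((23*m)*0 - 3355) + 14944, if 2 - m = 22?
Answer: 14944 + I*√3355 ≈ 14944.0 + 57.922*I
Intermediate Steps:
m = -20 (m = 2 - 1*22 = 2 - 22 = -20)
√((23*m)*0 - 3355) + 14944 = √((23*(-20))*0 - 3355) + 14944 = √(-460*0 - 3355) + 14944 = √(0 - 3355) + 14944 = √(-3355) + 14944 = I*√3355 + 14944 = 14944 + I*√3355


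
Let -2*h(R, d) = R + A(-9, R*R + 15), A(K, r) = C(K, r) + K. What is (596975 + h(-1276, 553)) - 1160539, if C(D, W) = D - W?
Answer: 502357/2 ≈ 2.5118e+5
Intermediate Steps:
A(K, r) = -r + 2*K (A(K, r) = (K - r) + K = -r + 2*K)
h(R, d) = 33/2 + R²/2 - R/2 (h(R, d) = -(R + (-(R*R + 15) + 2*(-9)))/2 = -(R + (-(R² + 15) - 18))/2 = -(R + (-(15 + R²) - 18))/2 = -(R + ((-15 - R²) - 18))/2 = -(R + (-33 - R²))/2 = -(-33 + R - R²)/2 = 33/2 + R²/2 - R/2)
(596975 + h(-1276, 553)) - 1160539 = (596975 + (33/2 + (½)*(-1276)² - ½*(-1276))) - 1160539 = (596975 + (33/2 + (½)*1628176 + 638)) - 1160539 = (596975 + (33/2 + 814088 + 638)) - 1160539 = (596975 + 1629485/2) - 1160539 = 2823435/2 - 1160539 = 502357/2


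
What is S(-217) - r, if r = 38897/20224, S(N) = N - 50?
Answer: -5438705/20224 ≈ -268.92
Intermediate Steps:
S(N) = -50 + N
r = 38897/20224 (r = 38897*(1/20224) = 38897/20224 ≈ 1.9233)
S(-217) - r = (-50 - 217) - 1*38897/20224 = -267 - 38897/20224 = -5438705/20224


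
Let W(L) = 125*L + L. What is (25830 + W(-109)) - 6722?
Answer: 5374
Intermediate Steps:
W(L) = 126*L
(25830 + W(-109)) - 6722 = (25830 + 126*(-109)) - 6722 = (25830 - 13734) - 6722 = 12096 - 6722 = 5374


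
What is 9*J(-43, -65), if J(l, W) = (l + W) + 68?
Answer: -360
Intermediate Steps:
J(l, W) = 68 + W + l (J(l, W) = (W + l) + 68 = 68 + W + l)
9*J(-43, -65) = 9*(68 - 65 - 43) = 9*(-40) = -360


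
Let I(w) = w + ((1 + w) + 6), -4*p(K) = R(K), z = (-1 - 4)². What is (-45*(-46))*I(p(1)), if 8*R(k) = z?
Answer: 90045/8 ≈ 11256.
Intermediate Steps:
z = 25 (z = (-5)² = 25)
R(k) = 25/8 (R(k) = (⅛)*25 = 25/8)
p(K) = -25/32 (p(K) = -¼*25/8 = -25/32)
I(w) = 7 + 2*w (I(w) = w + (7 + w) = 7 + 2*w)
(-45*(-46))*I(p(1)) = (-45*(-46))*(7 + 2*(-25/32)) = 2070*(7 - 25/16) = 2070*(87/16) = 90045/8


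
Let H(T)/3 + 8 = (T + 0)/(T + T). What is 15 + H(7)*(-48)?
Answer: 1095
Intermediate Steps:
H(T) = -45/2 (H(T) = -24 + 3*((T + 0)/(T + T)) = -24 + 3*(T/((2*T))) = -24 + 3*(T*(1/(2*T))) = -24 + 3*(½) = -24 + 3/2 = -45/2)
15 + H(7)*(-48) = 15 - 45/2*(-48) = 15 + 1080 = 1095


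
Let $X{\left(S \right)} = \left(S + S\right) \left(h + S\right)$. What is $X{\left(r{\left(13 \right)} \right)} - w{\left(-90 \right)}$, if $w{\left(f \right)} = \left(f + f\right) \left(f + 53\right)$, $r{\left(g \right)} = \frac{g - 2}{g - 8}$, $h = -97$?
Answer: $- \frac{176928}{25} \approx -7077.1$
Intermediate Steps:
$r{\left(g \right)} = \frac{-2 + g}{-8 + g}$
$X{\left(S \right)} = 2 S \left(-97 + S\right)$ ($X{\left(S \right)} = \left(S + S\right) \left(-97 + S\right) = 2 S \left(-97 + S\right)$)
$w{\left(f \right)} = 2 f \left(53 + f\right)$
$X{\left(r{\left(13 \right)} \right)} - w{\left(-90 \right)} = 2 \frac{-2 + 13}{-8 + 13} \left(-97 + \frac{-2 + 13}{-8 + 13}\right) - 2 \left(-90\right) \left(53 - 90\right) = 2 \cdot \frac{1}{5} \cdot 11 \left(-97 + \frac{1}{5} \cdot 11\right) - 2 \left(-90\right) \left(-37\right) = 2 \cdot \frac{1}{5} \cdot 11 \left(-97 + \frac{1}{5} \cdot 11\right) - 6660 = 2 \cdot \frac{11}{5} \left(-97 + \frac{11}{5}\right) - 6660 = 2 \cdot \frac{11}{5} \left(- \frac{474}{5}\right) - 6660 = - \frac{10428}{25} - 6660 = - \frac{176928}{25}$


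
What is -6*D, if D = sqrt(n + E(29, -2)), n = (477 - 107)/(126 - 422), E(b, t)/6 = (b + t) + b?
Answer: -3*sqrt(1339) ≈ -109.78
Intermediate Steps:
E(b, t) = 6*t + 12*b (E(b, t) = 6*((b + t) + b) = 6*(t + 2*b) = 6*t + 12*b)
n = -5/4 (n = 370/(-296) = 370*(-1/296) = -5/4 ≈ -1.2500)
D = sqrt(1339)/2 (D = sqrt(-5/4 + (6*(-2) + 12*29)) = sqrt(-5/4 + (-12 + 348)) = sqrt(-5/4 + 336) = sqrt(1339/4) = sqrt(1339)/2 ≈ 18.296)
-6*D = -3*sqrt(1339)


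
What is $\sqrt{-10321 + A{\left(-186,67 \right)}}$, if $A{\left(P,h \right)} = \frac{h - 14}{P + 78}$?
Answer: $\frac{i \sqrt{3344163}}{18} \approx 101.59 i$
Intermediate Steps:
$A{\left(P,h \right)} = \frac{-14 + h}{78 + P}$
$\sqrt{-10321 + A{\left(-186,67 \right)}} = \sqrt{-10321 + \frac{-14 + 67}{78 - 186}} = \sqrt{-10321 + \frac{1}{-108} \cdot 53} = \sqrt{-10321 - \frac{53}{108}} = \sqrt{- \frac{1114721}{108}} = \frac{i \sqrt{3344163}}{18}$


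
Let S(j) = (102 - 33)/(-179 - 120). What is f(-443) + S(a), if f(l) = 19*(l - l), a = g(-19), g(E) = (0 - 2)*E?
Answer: -3/13 ≈ -0.23077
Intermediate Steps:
g(E) = -2*E
a = 38 (a = -2*(-19) = 38)
f(l) = 0 (f(l) = 19*0 = 0)
S(j) = -3/13 (S(j) = 69/(-299) = 69*(-1/299) = -3/13)
f(-443) + S(a) = 0 - 3/13 = -3/13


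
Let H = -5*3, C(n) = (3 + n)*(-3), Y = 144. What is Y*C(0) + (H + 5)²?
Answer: -1196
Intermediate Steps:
C(n) = -9 - 3*n
H = -15
Y*C(0) + (H + 5)² = 144*(-9 - 3*0) + (-15 + 5)² = 144*(-9 + 0) + (-10)² = 144*(-9) + 100 = -1296 + 100 = -1196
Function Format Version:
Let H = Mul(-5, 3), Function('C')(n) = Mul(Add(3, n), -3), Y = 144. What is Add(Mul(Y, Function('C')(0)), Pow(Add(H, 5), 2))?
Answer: -1196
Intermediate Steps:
Function('C')(n) = Add(-9, Mul(-3, n))
H = -15
Add(Mul(Y, Function('C')(0)), Pow(Add(H, 5), 2)) = Add(Mul(144, Add(-9, Mul(-3, 0))), Pow(Add(-15, 5), 2)) = Add(Mul(144, Add(-9, 0)), Pow(-10, 2)) = Add(Mul(144, -9), 100) = Add(-1296, 100) = -1196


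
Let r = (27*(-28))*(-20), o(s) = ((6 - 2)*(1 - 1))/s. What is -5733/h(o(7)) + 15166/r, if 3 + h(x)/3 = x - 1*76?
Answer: 15046217/597240 ≈ 25.193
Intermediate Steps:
o(s) = 0 (o(s) = (4*0)/s = 0/s = 0)
h(x) = -237 + 3*x (h(x) = -9 + 3*(x - 1*76) = -9 + 3*(x - 76) = -9 + 3*(-76 + x) = -9 + (-228 + 3*x) = -237 + 3*x)
r = 15120 (r = -756*(-20) = 15120)
-5733/h(o(7)) + 15166/r = -5733/(-237 + 3*0) + 15166/15120 = -5733/(-237 + 0) + 15166*(1/15120) = -5733/(-237) + 7583/7560 = -5733*(-1/237) + 7583/7560 = 1911/79 + 7583/7560 = 15046217/597240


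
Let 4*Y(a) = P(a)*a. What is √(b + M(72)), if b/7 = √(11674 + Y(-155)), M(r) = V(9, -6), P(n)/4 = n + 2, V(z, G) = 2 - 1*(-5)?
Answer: √(7 + 7*√35389) ≈ 36.385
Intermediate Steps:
V(z, G) = 7 (V(z, G) = 2 + 5 = 7)
P(n) = 8 + 4*n (P(n) = 4*(n + 2) = 4*(2 + n) = 8 + 4*n)
M(r) = 7
Y(a) = a*(8 + 4*a)/4 (Y(a) = ((8 + 4*a)*a)/4 = (a*(8 + 4*a))/4 = a*(8 + 4*a)/4)
b = 7*√35389 (b = 7*√(11674 - 155*(2 - 155)) = 7*√(11674 - 155*(-153)) = 7*√(11674 + 23715) = 7*√35389 ≈ 1316.8)
√(b + M(72)) = √(7*√35389 + 7) = √(7 + 7*√35389)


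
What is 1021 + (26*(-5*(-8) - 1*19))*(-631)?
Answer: -343505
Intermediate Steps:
1021 + (26*(-5*(-8) - 1*19))*(-631) = 1021 + (26*(40 - 19))*(-631) = 1021 + (26*21)*(-631) = 1021 + 546*(-631) = 1021 - 344526 = -343505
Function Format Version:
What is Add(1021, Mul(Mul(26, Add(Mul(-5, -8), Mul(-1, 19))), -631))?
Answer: -343505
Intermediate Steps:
Add(1021, Mul(Mul(26, Add(Mul(-5, -8), Mul(-1, 19))), -631)) = Add(1021, Mul(Mul(26, Add(40, -19)), -631)) = Add(1021, Mul(Mul(26, 21), -631)) = Add(1021, Mul(546, -631)) = Add(1021, -344526) = -343505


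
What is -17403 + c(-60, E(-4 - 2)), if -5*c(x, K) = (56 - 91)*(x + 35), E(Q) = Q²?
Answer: -17578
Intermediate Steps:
c(x, K) = 245 + 7*x (c(x, K) = -(56 - 91)*(x + 35)/5 = -(-7)*(35 + x) = -(-1225 - 35*x)/5 = 245 + 7*x)
-17403 + c(-60, E(-4 - 2)) = -17403 + (245 + 7*(-60)) = -17403 + (245 - 420) = -17403 - 175 = -17578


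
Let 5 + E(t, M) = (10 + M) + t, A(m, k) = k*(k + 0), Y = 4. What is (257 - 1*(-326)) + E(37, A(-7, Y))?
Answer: 641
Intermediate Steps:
A(m, k) = k² (A(m, k) = k*k = k²)
E(t, M) = 5 + M + t (E(t, M) = -5 + ((10 + M) + t) = -5 + (10 + M + t) = 5 + M + t)
(257 - 1*(-326)) + E(37, A(-7, Y)) = (257 - 1*(-326)) + (5 + 4² + 37) = (257 + 326) + (5 + 16 + 37) = 583 + 58 = 641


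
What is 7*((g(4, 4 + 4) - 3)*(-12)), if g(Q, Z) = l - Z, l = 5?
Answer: 504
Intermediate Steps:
g(Q, Z) = 5 - Z
7*((g(4, 4 + 4) - 3)*(-12)) = 7*(((5 - (4 + 4)) - 3)*(-12)) = 7*(((5 - 1*8) - 3)*(-12)) = 7*(((5 - 8) - 3)*(-12)) = 7*((-3 - 3)*(-12)) = 7*(-6*(-12)) = 7*72 = 504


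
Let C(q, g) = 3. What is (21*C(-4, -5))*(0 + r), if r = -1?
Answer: -63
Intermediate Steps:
(21*C(-4, -5))*(0 + r) = (21*3)*(0 - 1) = 63*(-1) = -63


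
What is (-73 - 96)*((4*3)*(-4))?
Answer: 8112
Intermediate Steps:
(-73 - 96)*((4*3)*(-4)) = -2028*(-4) = -169*(-48) = 8112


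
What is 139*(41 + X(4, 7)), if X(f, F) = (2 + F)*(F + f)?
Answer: 19460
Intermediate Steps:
139*(41 + X(4, 7)) = 139*(41 + (7² + 2*7 + 2*4 + 7*4)) = 139*(41 + (49 + 14 + 8 + 28)) = 139*(41 + 99) = 139*140 = 19460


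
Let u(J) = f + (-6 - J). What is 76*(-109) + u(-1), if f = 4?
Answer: -8285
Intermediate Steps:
u(J) = -2 - J (u(J) = 4 + (-6 - J) = -2 - J)
76*(-109) + u(-1) = 76*(-109) + (-2 - 1*(-1)) = -8284 + (-2 + 1) = -8284 - 1 = -8285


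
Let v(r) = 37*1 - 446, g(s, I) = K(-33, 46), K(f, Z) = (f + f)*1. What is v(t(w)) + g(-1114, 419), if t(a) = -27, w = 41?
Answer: -475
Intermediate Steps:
K(f, Z) = 2*f (K(f, Z) = (2*f)*1 = 2*f)
g(s, I) = -66 (g(s, I) = 2*(-33) = -66)
v(r) = -409 (v(r) = 37 - 446 = -409)
v(t(w)) + g(-1114, 419) = -409 - 66 = -475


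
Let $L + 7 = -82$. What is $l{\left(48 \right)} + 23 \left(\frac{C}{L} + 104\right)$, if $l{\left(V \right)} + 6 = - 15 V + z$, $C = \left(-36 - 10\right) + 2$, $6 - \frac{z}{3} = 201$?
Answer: $\frac{97221}{89} \approx 1092.4$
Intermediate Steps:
$z = -585$ ($z = 18 - 603 = -585$)
$C = -44$ ($C = \left(-36 - 10\right) + 2 = -46 + 2 = -44$)
$L = -89$ ($L = -7 - 82 = -89$)
$l{\left(V \right)} = -591 - 15 V$ ($l{\left(V \right)} = -6 - \left(585 + 15 V\right) = -591 - 15 V$)
$l{\left(48 \right)} + 23 \left(\frac{C}{L} + 104\right) = \left(-591 - 720\right) + 23 \left(- \frac{44}{-89} + 104\right) = \left(-591 - 720\right) + 23 \left(\left(-44\right) \left(- \frac{1}{89}\right) + 104\right) = -1311 + 23 \left(\frac{44}{89} + 104\right) = -1311 + 23 \cdot \frac{9300}{89} = -1311 + \frac{213900}{89} = \frac{97221}{89}$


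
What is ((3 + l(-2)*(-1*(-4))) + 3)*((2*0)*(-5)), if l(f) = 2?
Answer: 0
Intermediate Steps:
((3 + l(-2)*(-1*(-4))) + 3)*((2*0)*(-5)) = ((3 + 2*(-1*(-4))) + 3)*((2*0)*(-5)) = ((3 + 2*4) + 3)*(0*(-5)) = ((3 + 8) + 3)*0 = (11 + 3)*0 = 14*0 = 0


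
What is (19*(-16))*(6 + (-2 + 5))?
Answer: -2736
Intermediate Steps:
(19*(-16))*(6 + (-2 + 5)) = -304*(6 + 3) = -304*9 = -2736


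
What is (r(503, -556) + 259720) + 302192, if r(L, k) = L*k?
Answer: 282244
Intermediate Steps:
(r(503, -556) + 259720) + 302192 = (503*(-556) + 259720) + 302192 = (-279668 + 259720) + 302192 = -19948 + 302192 = 282244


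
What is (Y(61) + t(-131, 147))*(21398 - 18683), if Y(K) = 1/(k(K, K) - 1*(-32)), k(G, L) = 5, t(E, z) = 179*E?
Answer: -2355566580/37 ≈ -6.3664e+7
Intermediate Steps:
Y(K) = 1/37 (Y(K) = 1/(5 - 1*(-32)) = 1/(5 + 32) = 1/37)
(Y(61) + t(-131, 147))*(21398 - 18683) = (1/37 + 179*(-131))*(21398 - 18683) = (1/37 - 23449)*2715 = -867612/37*2715 = -2355566580/37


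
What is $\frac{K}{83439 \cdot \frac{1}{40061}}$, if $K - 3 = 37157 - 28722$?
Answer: $\frac{338034718}{83439} \approx 4051.3$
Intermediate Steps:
$K = 8438$ ($K = 3 + \left(37157 - 28722\right) = 3 + 8435 = 8438$)
$\frac{K}{83439 \cdot \frac{1}{40061}} = \frac{8438}{83439 \cdot \frac{1}{40061}} = \frac{8438}{\frac{83439}{40061}} = 8438 \cdot \frac{40061}{83439} = \frac{338034718}{83439}$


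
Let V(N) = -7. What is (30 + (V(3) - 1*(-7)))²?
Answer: 900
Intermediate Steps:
(30 + (V(3) - 1*(-7)))² = (30 + (-7 - 1*(-7)))² = (30 + (-7 + 7))² = (30 + 0)² = 30² = 900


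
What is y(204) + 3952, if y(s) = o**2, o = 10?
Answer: 4052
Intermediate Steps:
y(s) = 100 (y(s) = 10**2 = 100)
y(204) + 3952 = 100 + 3952 = 4052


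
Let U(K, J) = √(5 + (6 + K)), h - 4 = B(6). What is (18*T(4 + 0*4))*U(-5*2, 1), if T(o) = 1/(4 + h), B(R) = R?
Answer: 9/7 ≈ 1.2857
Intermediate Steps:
h = 10 (h = 4 + 6 = 10)
U(K, J) = √(11 + K)
T(o) = 1/14 (T(o) = 1/(4 + 10) = 1/14)
(18*T(4 + 0*4))*U(-5*2, 1) = (18*(1/14))*√(11 - 5*2) = 9*√(11 - 10)/7 = 9*√1/7 = (9/7)*1 = 9/7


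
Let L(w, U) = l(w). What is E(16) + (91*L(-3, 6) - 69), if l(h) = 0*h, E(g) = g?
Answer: -53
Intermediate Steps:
l(h) = 0
L(w, U) = 0
E(16) + (91*L(-3, 6) - 69) = 16 + (91*0 - 69) = 16 + (0 - 69) = 16 - 69 = -53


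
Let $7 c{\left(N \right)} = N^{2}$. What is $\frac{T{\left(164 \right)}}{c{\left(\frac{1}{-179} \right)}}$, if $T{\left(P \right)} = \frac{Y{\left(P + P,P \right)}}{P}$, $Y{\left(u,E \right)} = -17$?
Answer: $- \frac{3812879}{164} \approx -23249.0$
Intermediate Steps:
$T{\left(P \right)} = - \frac{17}{P}$
$c{\left(N \right)} = \frac{N^{2}}{7}$
$\frac{T{\left(164 \right)}}{c{\left(\frac{1}{-179} \right)}} = \frac{\left(-17\right) \frac{1}{164}}{\frac{1}{7} \left(\frac{1}{-179}\right)^{2}} = \frac{\left(-17\right) \frac{1}{164}}{\frac{1}{7} \left(- \frac{1}{179}\right)^{2}} = - \frac{17}{164 \cdot \frac{1}{7} \cdot \frac{1}{32041}} = - \frac{17 \frac{1}{\frac{1}{224287}}}{164} = \left(- \frac{17}{164}\right) 224287 = - \frac{3812879}{164}$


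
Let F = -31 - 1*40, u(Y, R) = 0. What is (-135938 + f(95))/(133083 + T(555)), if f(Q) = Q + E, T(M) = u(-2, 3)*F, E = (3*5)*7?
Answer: -15082/14787 ≈ -1.0200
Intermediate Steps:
F = -71 (F = -31 - 40 = -71)
E = 105 (E = 15*7 = 105)
T(M) = 0 (T(M) = 0*(-71) = 0)
f(Q) = 105 + Q (f(Q) = Q + 105 = 105 + Q)
(-135938 + f(95))/(133083 + T(555)) = (-135938 + (105 + 95))/(133083 + 0) = (-135938 + 200)/133083 = -135738*1/133083 = -15082/14787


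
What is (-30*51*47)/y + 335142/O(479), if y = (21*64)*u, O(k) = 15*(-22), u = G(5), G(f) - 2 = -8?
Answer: -24804211/24640 ≈ -1006.7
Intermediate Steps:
G(f) = -6 (G(f) = 2 - 8 = -6)
u = -6
O(k) = -330
y = -8064 (y = (21*64)*(-6) = 1344*(-6) = -8064)
(-30*51*47)/y + 335142/O(479) = (-30*51*47)/(-8064) + 335142/(-330) = -1530*47*(-1/8064) + 335142*(-1/330) = -71910*(-1/8064) - 55857/55 = 3995/448 - 55857/55 = -24804211/24640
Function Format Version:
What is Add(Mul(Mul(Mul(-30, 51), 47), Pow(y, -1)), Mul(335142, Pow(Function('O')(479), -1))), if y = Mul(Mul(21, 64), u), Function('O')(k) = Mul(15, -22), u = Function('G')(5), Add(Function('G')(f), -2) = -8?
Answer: Rational(-24804211, 24640) ≈ -1006.7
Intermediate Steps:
Function('G')(f) = -6 (Function('G')(f) = Add(2, -8) = -6)
u = -6
Function('O')(k) = -330
y = -8064 (y = Mul(Mul(21, 64), -6) = Mul(1344, -6) = -8064)
Add(Mul(Mul(Mul(-30, 51), 47), Pow(y, -1)), Mul(335142, Pow(Function('O')(479), -1))) = Add(Mul(Mul(Mul(-30, 51), 47), Pow(-8064, -1)), Mul(335142, Pow(-330, -1))) = Add(Mul(Mul(-1530, 47), Rational(-1, 8064)), Mul(335142, Rational(-1, 330))) = Add(Mul(-71910, Rational(-1, 8064)), Rational(-55857, 55)) = Add(Rational(3995, 448), Rational(-55857, 55)) = Rational(-24804211, 24640)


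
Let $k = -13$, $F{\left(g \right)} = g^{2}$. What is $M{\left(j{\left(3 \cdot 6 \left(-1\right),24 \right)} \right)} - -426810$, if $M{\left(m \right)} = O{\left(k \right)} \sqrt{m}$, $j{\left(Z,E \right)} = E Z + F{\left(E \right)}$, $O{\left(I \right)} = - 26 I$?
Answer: $430866$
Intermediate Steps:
$j{\left(Z,E \right)} = E^{2} + E Z$ ($j{\left(Z,E \right)} = E Z + E^{2} = E^{2} + E Z$)
$M{\left(m \right)} = 338 \sqrt{m}$ ($M{\left(m \right)} = \left(-26\right) \left(-13\right) \sqrt{m} = 338 \sqrt{m}$)
$M{\left(j{\left(3 \cdot 6 \left(-1\right),24 \right)} \right)} - -426810 = 338 \sqrt{24 \left(24 + 3 \cdot 6 \left(-1\right)\right)} - -426810 = 338 \sqrt{24 \left(24 + 18 \left(-1\right)\right)} + 426810 = 338 \sqrt{24 \left(24 - 18\right)} + 426810 = 338 \sqrt{24 \cdot 6} + 426810 = 338 \sqrt{144} + 426810 = 338 \cdot 12 + 426810 = 4056 + 426810 = 430866$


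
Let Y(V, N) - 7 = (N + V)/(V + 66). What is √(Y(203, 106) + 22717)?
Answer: √1644414485/269 ≈ 150.75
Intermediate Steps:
Y(V, N) = 7 + (N + V)/(66 + V) (Y(V, N) = 7 + (N + V)/(V + 66) = 7 + (N + V)/(66 + V))
√(Y(203, 106) + 22717) = √((462 + 106 + 8*203)/(66 + 203) + 22717) = √((462 + 106 + 1624)/269 + 22717) = √((1/269)*2192 + 22717) = √(2192/269 + 22717) = √(6113065/269) = √1644414485/269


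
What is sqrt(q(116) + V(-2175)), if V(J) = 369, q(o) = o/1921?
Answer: sqrt(1361921765)/1921 ≈ 19.211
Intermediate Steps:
q(o) = o/1921 (q(o) = o*(1/1921) = o/1921)
sqrt(q(116) + V(-2175)) = sqrt((1/1921)*116 + 369) = sqrt(116/1921 + 369) = sqrt(708965/1921) = sqrt(1361921765)/1921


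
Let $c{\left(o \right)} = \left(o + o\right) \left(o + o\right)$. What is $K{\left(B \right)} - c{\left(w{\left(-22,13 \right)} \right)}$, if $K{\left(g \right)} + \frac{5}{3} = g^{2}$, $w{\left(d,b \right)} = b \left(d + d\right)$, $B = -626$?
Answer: $- \frac{2750585}{3} \approx -9.1686 \cdot 10^{5}$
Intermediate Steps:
$w{\left(d,b \right)} = 2 b d$ ($w{\left(d,b \right)} = b 2 d = 2 b d$)
$K{\left(g \right)} = - \frac{5}{3} + g^{2}$
$c{\left(o \right)} = 4 o^{2}$ ($c{\left(o \right)} = 2 o 2 o = 4 o^{2}$)
$K{\left(B \right)} - c{\left(w{\left(-22,13 \right)} \right)} = \left(- \frac{5}{3} + \left(-626\right)^{2}\right) - 4 \left(2 \cdot 13 \left(-22\right)\right)^{2} = \left(- \frac{5}{3} + 391876\right) - 4 \left(-572\right)^{2} = \frac{1175623}{3} - 4 \cdot 327184 = \frac{1175623}{3} - 1308736 = - \frac{2750585}{3}$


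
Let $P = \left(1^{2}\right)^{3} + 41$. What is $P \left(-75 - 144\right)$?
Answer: $-9198$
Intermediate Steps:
$P = 42$ ($P = 1^{3} + 41 = 1 + 41 = 42$)
$P \left(-75 - 144\right) = 42 \left(-75 - 144\right) = 42 \left(-219\right) = -9198$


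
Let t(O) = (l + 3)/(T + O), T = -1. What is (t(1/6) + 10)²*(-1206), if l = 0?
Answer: -1234944/25 ≈ -49398.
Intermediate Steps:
t(O) = 3/(-1 + O) (t(O) = (0 + 3)/(-1 + O) = 3/(-1 + O))
(t(1/6) + 10)²*(-1206) = (3/(-1 + 1/6) + 10)²*(-1206) = (3/(-1 + ⅙) + 10)²*(-1206) = (3/(-⅚) + 10)²*(-1206) = (3*(-6/5) + 10)²*(-1206) = (-18/5 + 10)²*(-1206) = (32/5)²*(-1206) = (1024/25)*(-1206) = -1234944/25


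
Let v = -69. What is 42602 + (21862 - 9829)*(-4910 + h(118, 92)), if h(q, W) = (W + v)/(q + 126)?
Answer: -14405343673/244 ≈ -5.9038e+7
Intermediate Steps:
h(q, W) = (-69 + W)/(126 + q) (h(q, W) = (W - 69)/(q + 126) = (-69 + W)/(126 + q))
42602 + (21862 - 9829)*(-4910 + h(118, 92)) = 42602 + (21862 - 9829)*(-4910 + (-69 + 92)/(126 + 118)) = 42602 + 12033*(-4910 + 23/244) = 42602 + 12033*(-1198017/244) = 42602 - 14415738561/244 = -14405343673/244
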